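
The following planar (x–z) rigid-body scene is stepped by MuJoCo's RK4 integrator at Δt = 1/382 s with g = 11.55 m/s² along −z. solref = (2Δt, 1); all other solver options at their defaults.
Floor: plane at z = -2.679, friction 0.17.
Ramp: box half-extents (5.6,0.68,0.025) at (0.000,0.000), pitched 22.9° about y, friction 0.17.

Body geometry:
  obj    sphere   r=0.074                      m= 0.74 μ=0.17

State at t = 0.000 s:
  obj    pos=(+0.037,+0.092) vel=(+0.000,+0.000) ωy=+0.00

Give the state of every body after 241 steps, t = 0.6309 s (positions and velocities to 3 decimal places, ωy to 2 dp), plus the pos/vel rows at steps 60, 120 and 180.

State at t = 0.6309 s:
  obj    pos=(+0.626,-0.157) vel=(+1.866,-0.788) ωy=+27.36

Key-timestep trajectory:
   step    t(s)  obj.x    obj.z    obj.vx   obj.vz 
     60  0.1571   +0.073  +0.076  +0.465  -0.196
    120  0.3141   +0.183  +0.030  +0.929  -0.392
    180  0.4712   +0.365  -0.047  +1.394  -0.589


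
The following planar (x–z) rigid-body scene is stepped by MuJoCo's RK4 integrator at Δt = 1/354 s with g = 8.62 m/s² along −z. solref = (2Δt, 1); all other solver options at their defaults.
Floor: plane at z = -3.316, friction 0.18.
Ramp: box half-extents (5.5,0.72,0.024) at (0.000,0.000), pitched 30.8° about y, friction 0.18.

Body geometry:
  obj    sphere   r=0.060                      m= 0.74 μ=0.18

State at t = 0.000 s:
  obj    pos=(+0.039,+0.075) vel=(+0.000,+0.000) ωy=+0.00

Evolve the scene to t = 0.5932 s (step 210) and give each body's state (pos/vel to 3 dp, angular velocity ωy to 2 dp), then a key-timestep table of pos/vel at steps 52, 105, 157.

State at t = 0.5932 s:
  obj    pos=(+0.516,-0.210) vel=(+1.607,-0.958) ωy=+31.16

Key-timestep trajectory:
   step    t(s)  obj.x    obj.z    obj.vx   obj.vz 
     52  0.1469   +0.068  +0.057  +0.398  -0.237
    105  0.2966   +0.158  +0.004  +0.803  -0.479
    157  0.4435   +0.305  -0.084  +1.201  -0.716


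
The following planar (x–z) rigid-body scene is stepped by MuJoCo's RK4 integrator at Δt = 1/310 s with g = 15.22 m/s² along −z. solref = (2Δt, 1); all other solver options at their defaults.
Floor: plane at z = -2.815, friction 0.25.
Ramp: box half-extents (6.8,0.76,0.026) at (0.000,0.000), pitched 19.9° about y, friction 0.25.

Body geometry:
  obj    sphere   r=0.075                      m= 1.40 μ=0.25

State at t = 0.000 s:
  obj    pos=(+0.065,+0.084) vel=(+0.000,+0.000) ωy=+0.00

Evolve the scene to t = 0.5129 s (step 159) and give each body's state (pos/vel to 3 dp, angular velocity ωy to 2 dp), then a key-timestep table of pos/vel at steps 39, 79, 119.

State at t = 0.5129 s:
  obj    pos=(+0.523,-0.082) vel=(+1.785,-0.646) ωy=+25.30

Key-timestep trajectory:
   step    t(s)  obj.x    obj.z    obj.vx   obj.vz 
     39  0.1258   +0.093  +0.074  +0.438  -0.159
     79  0.2548   +0.178  +0.043  +0.887  -0.321
    119  0.3839   +0.321  -0.009  +1.336  -0.484


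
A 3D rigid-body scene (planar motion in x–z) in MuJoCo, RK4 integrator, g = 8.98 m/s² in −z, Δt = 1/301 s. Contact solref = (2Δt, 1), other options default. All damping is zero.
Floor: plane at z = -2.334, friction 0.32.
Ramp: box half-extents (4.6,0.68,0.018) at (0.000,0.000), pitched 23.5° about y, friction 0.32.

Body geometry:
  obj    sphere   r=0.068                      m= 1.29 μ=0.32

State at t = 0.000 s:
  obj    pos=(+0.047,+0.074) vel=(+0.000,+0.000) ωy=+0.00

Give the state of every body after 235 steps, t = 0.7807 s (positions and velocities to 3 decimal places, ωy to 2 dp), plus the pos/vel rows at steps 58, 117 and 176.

State at t = 0.7807 s:
  obj    pos=(+0.762,-0.237) vel=(+1.831,-0.796) ωy=+29.36

Key-timestep trajectory:
   step    t(s)  obj.x    obj.z    obj.vx   obj.vz 
     58  0.1927   +0.090  +0.054  +0.452  -0.197
    117  0.3887   +0.224  -0.004  +0.912  -0.396
    176  0.5847   +0.448  -0.101  +1.372  -0.596


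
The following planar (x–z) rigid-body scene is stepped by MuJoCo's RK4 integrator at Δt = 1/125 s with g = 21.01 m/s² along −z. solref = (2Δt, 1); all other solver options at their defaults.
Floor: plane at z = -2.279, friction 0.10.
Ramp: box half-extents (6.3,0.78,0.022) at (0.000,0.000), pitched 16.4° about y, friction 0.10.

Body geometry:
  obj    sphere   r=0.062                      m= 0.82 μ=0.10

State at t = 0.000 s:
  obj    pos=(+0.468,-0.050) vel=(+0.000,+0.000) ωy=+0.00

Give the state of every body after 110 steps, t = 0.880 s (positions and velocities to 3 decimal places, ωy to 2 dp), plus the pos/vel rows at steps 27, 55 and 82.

State at t = 0.880 s:
  obj    pos=(+2.042,-0.514) vel=(+3.577,-1.053) ωy=+60.11

Key-timestep trajectory:
   step    t(s)  obj.x    obj.z    obj.vx   obj.vz 
     27  0.2160   +0.563  -0.078  +0.878  -0.259
     55  0.4400   +0.862  -0.166  +1.789  -0.527
     82  0.6560   +1.343  -0.308  +2.667  -0.785


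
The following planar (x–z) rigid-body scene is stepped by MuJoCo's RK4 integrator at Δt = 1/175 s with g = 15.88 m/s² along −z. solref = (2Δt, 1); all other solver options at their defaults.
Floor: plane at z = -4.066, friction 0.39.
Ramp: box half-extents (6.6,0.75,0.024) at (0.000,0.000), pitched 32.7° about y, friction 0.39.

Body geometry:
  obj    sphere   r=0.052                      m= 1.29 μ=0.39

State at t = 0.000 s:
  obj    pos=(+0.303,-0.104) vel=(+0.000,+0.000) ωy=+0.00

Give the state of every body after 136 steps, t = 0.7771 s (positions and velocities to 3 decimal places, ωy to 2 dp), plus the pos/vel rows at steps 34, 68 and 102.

State at t = 0.7771 s:
  obj    pos=(+1.860,-1.104) vel=(+4.007,-2.573) ωy=+91.56

Key-timestep trajectory:
   step    t(s)  obj.x    obj.z    obj.vx   obj.vz 
     34  0.1943   +0.400  -0.167  +1.002  -0.643
     68  0.3886   +0.692  -0.354  +2.004  -1.286
    102  0.5829   +1.179  -0.667  +3.006  -1.930


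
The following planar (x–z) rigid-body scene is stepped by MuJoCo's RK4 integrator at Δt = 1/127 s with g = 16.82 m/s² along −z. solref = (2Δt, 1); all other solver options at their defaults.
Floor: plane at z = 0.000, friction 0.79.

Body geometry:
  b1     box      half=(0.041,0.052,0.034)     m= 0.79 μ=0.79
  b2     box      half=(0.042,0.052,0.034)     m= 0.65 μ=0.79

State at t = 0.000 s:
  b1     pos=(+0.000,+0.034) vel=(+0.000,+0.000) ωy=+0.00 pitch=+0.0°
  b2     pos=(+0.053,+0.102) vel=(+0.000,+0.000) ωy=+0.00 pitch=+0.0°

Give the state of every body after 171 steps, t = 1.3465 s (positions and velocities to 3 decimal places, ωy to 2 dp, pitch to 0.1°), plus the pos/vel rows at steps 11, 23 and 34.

State at t = 1.3465 s:
  b1     pos=(+0.000,+0.034) vel=(+0.000,+0.000) ωy=+0.00 pitch=+0.0°
  b2     pos=(+0.095,+0.042) vel=(+0.000,+0.000) ωy=+0.00 pitch=+90.0°

Key-timestep trajectory:
   step    t(s)  b1.x    b1.z    b1.vx   b1.vz   b2.x    b2.z    b2.vx   b2.vz 
     11  0.0866   +0.000  +0.034  -0.001  +0.002   +0.065  +0.095  +0.284  -0.239
     23  0.1811   +0.000  +0.034  +0.000  +0.000   +0.098  +0.038  +0.196  +0.125
     34  0.2677   +0.000  +0.034  +0.000  +0.000   +0.094  +0.041  +0.009  +0.009


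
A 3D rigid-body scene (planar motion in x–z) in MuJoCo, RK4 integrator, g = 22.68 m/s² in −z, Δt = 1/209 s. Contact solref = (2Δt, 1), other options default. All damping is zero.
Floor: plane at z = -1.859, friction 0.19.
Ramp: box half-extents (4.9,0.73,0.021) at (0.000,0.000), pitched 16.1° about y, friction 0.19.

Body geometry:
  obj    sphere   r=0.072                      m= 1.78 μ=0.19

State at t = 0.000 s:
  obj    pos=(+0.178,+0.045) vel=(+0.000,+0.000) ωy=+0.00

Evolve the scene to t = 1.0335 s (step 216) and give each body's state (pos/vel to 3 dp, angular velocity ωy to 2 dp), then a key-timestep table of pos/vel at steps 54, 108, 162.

State at t = 1.0335 s:
  obj    pos=(+2.483,-0.620) vel=(+4.461,-1.288) ωy=+64.48

Key-timestep trajectory:
   step    t(s)  obj.x    obj.z    obj.vx   obj.vz 
     54  0.2584   +0.322  +0.004  +1.115  -0.322
    108  0.5167   +0.754  -0.121  +2.231  -0.644
    162  0.7751   +1.475  -0.329  +3.346  -0.966


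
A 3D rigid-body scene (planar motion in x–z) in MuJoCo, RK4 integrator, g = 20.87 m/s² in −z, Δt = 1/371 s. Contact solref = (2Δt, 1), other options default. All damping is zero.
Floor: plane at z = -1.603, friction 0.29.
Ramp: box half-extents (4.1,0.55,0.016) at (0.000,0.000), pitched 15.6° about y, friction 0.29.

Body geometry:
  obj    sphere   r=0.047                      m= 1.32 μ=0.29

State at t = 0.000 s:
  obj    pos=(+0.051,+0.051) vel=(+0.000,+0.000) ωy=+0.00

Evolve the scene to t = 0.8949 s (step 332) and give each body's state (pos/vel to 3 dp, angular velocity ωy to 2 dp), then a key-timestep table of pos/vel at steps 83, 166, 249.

State at t = 0.8949 s:
  obj    pos=(+1.597,-0.381) vel=(+3.455,-0.965) ωy=+76.32

Key-timestep trajectory:
   step    t(s)  obj.x    obj.z    obj.vx   obj.vz 
     83  0.2237   +0.148  +0.024  +0.864  -0.241
    166  0.4474   +0.438  -0.057  +1.728  -0.482
    249  0.6712   +0.921  -0.192  +2.592  -0.724


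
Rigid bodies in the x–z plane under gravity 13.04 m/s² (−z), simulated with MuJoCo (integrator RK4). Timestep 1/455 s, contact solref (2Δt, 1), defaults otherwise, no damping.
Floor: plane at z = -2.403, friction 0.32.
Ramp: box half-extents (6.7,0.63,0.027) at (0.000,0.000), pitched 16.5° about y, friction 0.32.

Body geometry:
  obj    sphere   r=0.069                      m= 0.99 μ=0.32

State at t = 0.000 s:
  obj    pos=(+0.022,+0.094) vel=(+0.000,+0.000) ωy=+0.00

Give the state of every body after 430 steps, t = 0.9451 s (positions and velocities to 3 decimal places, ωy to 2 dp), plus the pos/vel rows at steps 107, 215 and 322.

State at t = 0.9451 s:
  obj    pos=(+1.155,-0.242) vel=(+2.397,-0.710) ωy=+36.23

Key-timestep trajectory:
   step    t(s)  obj.x    obj.z    obj.vx   obj.vz 
    107  0.2352   +0.092  +0.073  +0.597  -0.177
    215  0.4725   +0.305  +0.010  +1.199  -0.355
    322  0.7077   +0.657  -0.095  +1.795  -0.532


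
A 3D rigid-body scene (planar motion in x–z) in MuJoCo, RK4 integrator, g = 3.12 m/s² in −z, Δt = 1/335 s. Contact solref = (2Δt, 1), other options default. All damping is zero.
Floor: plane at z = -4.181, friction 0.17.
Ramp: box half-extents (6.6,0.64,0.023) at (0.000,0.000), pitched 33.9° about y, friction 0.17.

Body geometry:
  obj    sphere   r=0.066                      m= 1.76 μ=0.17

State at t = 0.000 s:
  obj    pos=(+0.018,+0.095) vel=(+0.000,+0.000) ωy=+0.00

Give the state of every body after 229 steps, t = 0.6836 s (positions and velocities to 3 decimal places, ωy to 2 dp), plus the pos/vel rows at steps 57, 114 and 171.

State at t = 0.6836 s:
  obj    pos=(+0.271,-0.075) vel=(+0.737,-0.498) ωy=+11.35

Key-timestep trajectory:
   step    t(s)  obj.x    obj.z    obj.vx   obj.vz 
     57  0.1701   +0.034  +0.085  +0.185  -0.123
    114  0.3403   +0.081  +0.053  +0.368  -0.246
    171  0.5104   +0.159  +0.000  +0.554  -0.366


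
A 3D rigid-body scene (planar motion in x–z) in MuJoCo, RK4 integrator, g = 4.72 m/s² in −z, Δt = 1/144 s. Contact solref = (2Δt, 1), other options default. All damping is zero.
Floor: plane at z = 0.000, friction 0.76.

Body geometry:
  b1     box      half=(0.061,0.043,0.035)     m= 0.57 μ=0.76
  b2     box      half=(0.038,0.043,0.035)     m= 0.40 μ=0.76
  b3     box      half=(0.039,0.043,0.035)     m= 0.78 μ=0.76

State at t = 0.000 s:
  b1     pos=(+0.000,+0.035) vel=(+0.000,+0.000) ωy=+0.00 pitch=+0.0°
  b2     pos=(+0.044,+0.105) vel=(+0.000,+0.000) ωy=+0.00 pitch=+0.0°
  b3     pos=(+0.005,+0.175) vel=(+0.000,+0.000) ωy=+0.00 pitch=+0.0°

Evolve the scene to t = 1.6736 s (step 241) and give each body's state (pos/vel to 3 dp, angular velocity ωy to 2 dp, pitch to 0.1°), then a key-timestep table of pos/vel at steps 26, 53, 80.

State at t = 1.6736 s:
  b1     pos=(+0.000,+0.035) vel=(+0.000,+0.000) ωy=+0.00 pitch=+0.0°
  b2     pos=(+0.043,+0.105) vel=(+0.000,+0.000) ωy=+0.00 pitch=+0.0°
  b3     pos=(-0.038,+0.109) vel=(+0.000,+0.000) ωy=+0.00 pitch=-90.0°

Key-timestep trajectory:
   step    t(s)  b1.x    b1.z    b1.vx   b1.vz   b2.x    b2.z    b2.vx   b2.vz   b3.x    b3.z    b3.vx   b3.vz 
     26  0.1806   +0.000  +0.035  +0.000  +0.000   +0.044  +0.105  +0.000  +0.000   +0.003  +0.175  -0.025  -0.002
     53  0.3681   +0.000  +0.035  +0.000  +0.000   +0.044  +0.105  +0.001  +0.000   -0.009  +0.172  -0.120  -0.063
     80  0.5556   +0.000  +0.035  +0.000  +0.000   +0.044  +0.105  +0.000  +0.000   -0.040  +0.113  -0.176  -0.711


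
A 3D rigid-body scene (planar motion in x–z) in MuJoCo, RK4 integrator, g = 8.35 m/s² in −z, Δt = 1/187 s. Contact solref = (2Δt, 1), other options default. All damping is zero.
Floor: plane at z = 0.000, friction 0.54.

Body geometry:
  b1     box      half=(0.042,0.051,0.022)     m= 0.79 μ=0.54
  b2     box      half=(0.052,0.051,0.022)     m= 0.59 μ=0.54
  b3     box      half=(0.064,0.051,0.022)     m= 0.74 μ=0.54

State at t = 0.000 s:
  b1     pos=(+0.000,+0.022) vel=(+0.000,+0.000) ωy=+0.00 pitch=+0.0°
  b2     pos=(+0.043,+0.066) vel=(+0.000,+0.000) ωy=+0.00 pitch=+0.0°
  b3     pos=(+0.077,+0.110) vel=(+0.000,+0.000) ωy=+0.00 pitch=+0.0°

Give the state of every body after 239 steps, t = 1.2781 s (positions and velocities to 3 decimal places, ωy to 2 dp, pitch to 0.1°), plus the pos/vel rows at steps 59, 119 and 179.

State at t = 1.2781 s:
  b1     pos=(-0.001,+0.022) vel=(+0.000,+0.000) ωy=+0.00 pitch=+0.0°
  b2     pos=(+0.063,+0.053) vel=(+0.000,+0.000) ωy=-0.02 pitch=+48.1°
  b3     pos=(+0.115,+0.062) vel=(+0.000,+0.000) ωy=-0.01 pitch=+47.2°

Key-timestep trajectory:
   step    t(s)  b1.x    b1.z    b1.vx   b1.vz   b2.x    b2.z    b2.vx   b2.vz   b3.x    b3.z    b3.vx   b3.vz 
     59  0.3155   +0.000  +0.022  +0.000  +0.000   +0.069  +0.056  -0.010  -0.001   +0.124  +0.065  -0.007  -0.002
    119  0.6364   +0.000  +0.022  +0.000  +0.000   +0.063  +0.054  +0.000  +0.000   +0.116  +0.062  +0.000  +0.000
    179  0.9572   +0.000  +0.022  +0.000  +0.000   +0.063  +0.054  +0.000  +0.000   +0.116  +0.062  +0.000  +0.000


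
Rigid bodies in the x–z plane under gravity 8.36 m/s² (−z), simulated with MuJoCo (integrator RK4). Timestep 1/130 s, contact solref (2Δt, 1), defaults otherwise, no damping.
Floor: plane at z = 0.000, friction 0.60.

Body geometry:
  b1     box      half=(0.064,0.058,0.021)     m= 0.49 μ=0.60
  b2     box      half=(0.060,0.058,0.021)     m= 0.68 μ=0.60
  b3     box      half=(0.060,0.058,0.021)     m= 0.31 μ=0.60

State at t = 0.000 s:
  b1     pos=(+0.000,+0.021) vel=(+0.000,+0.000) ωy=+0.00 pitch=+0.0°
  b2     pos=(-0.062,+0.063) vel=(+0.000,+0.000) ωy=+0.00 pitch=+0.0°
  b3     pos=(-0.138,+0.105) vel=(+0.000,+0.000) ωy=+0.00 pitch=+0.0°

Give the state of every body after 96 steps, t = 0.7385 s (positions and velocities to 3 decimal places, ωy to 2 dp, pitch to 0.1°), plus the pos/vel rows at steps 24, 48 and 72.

State at t = 0.7385 s:
  b1     pos=(+0.001,+0.021) vel=(+0.001,+0.000) ωy=+0.00 pitch=+0.0°
  b2     pos=(-0.077,+0.058) vel=(+0.000,-0.001) ωy=+0.03 pitch=-46.3°
  b3     pos=(-0.162,+0.050) vel=(+0.000,+0.000) ωy=+0.01 pitch=-32.5°

Key-timestep trajectory:
   step    t(s)  b1.x    b1.z    b1.vx   b1.vz   b2.x    b2.z    b2.vx   b2.vz   b3.x    b3.z    b3.vx   b3.vz 
     24  0.1846   +0.000  +0.021  +0.001  +0.000   -0.077  +0.058  -0.156  -0.109   -0.164  +0.046  +0.081  +0.013
     48  0.3692   +0.000  +0.021  +0.002  +0.000   -0.077  +0.058  +0.003  +0.003   -0.162  +0.050  -0.002  +0.001
     72  0.5538   +0.000  +0.021  +0.001  +0.000   -0.077  +0.058  +0.000  -0.001   -0.162  +0.050  +0.000  +0.000


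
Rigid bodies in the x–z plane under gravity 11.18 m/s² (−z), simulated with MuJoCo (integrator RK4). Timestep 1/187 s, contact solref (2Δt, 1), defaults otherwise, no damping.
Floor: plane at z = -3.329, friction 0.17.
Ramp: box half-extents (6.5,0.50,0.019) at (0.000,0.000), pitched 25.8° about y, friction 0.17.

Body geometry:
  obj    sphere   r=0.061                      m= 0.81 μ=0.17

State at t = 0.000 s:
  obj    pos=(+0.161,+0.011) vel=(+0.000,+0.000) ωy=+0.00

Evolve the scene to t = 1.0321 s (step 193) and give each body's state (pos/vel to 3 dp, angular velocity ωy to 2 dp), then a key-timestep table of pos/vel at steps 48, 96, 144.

State at t = 1.0321 s:
  obj    pos=(+1.828,-0.795) vel=(+3.230,-1.561) ωy=+58.79

Key-timestep trajectory:
   step    t(s)  obj.x    obj.z    obj.vx   obj.vz 
     48  0.2567   +0.264  -0.039  +0.804  -0.388
     96  0.5134   +0.574  -0.188  +1.607  -0.777
    144  0.7701   +1.089  -0.438  +2.410  -1.165


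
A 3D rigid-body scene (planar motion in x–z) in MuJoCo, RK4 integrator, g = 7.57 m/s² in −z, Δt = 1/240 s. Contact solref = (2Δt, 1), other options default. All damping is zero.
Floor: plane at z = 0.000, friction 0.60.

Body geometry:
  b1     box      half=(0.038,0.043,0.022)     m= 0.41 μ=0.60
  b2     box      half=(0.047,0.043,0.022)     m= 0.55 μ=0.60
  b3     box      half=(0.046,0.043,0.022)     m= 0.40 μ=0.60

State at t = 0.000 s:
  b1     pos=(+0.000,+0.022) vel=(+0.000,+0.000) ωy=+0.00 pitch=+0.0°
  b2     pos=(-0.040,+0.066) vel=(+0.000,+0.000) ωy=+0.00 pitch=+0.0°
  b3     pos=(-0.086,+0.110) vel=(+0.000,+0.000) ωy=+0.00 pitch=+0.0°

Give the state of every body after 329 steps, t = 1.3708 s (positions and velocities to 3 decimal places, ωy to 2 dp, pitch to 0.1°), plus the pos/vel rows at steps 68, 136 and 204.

State at t = 1.3708 s:
  b1     pos=(+0.000,+0.022) vel=(+0.000,+0.000) ωy=+0.00 pitch=+0.0°
  b2     pos=(-0.086,+0.047) vel=(+0.000,+0.000) ωy=+0.00 pitch=-90.0°
  b3     pos=(-0.162,+0.046) vel=(+0.000,+0.000) ωy=+0.00 pitch=-90.0°

Key-timestep trajectory:
   step    t(s)  b1.x    b1.z    b1.vx   b1.vz   b2.x    b2.z    b2.vx   b2.vz   b3.x    b3.z    b3.vx   b3.vz 
     68  0.2833   +0.000  +0.022  +0.000  +0.000   -0.073  +0.051  -0.161  -0.035   -0.134  +0.051  -0.105  +0.013
    136  0.5667   +0.000  +0.022  +0.000  +0.000   -0.084  +0.048  -0.038  -0.016   -0.174  +0.050  -0.014  +0.003
    204  0.8500   +0.000  +0.022  +0.000  +0.000   -0.086  +0.047  +0.000  +0.000   -0.159  +0.047  -0.098  -0.048


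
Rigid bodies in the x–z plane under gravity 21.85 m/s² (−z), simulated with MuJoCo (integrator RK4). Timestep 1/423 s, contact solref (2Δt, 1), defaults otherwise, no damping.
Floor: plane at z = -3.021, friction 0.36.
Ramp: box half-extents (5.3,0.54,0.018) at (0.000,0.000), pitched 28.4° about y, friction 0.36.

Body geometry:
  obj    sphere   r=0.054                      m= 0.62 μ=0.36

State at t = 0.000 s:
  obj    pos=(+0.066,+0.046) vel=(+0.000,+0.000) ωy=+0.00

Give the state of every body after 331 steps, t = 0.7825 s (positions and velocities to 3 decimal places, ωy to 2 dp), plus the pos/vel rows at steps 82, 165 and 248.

State at t = 0.7825 s:
  obj    pos=(+2.065,-1.035) vel=(+5.110,-2.763) ωy=+107.56

Key-timestep trajectory:
   step    t(s)  obj.x    obj.z    obj.vx   obj.vz 
     82  0.1939   +0.189  -0.020  +1.266  -0.685
    165  0.3901   +0.563  -0.223  +2.547  -1.377
    248  0.5863   +1.188  -0.561  +3.828  -2.070


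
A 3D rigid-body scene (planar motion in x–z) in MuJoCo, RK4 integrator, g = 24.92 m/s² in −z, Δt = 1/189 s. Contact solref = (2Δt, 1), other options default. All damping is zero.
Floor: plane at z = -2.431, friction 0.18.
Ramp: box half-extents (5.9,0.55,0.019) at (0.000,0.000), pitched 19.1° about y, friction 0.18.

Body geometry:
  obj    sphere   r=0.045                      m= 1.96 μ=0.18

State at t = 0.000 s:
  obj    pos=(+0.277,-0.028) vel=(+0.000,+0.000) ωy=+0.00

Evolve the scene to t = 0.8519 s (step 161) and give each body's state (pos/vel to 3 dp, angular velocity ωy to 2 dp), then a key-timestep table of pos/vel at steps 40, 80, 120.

State at t = 0.8519 s:
  obj    pos=(+2.274,-0.720) vel=(+4.689,-1.624) ωy=+110.23

Key-timestep trajectory:
   step    t(s)  obj.x    obj.z    obj.vx   obj.vz 
     40  0.2116   +0.400  -0.071  +1.165  -0.403
     80  0.4233   +0.770  -0.199  +2.330  -0.807
    120  0.6349   +1.386  -0.412  +3.495  -1.210


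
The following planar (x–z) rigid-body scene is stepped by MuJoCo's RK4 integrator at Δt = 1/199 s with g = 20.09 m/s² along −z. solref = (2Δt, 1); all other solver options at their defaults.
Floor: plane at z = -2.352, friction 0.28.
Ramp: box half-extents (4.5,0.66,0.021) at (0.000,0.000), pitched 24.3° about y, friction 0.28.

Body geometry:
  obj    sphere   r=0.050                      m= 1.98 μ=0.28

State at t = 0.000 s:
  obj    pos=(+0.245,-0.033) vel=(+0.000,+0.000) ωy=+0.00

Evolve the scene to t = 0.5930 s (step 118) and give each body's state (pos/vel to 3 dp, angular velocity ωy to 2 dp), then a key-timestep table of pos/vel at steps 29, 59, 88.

State at t = 0.5930 s:
  obj    pos=(+1.191,-0.460) vel=(+3.191,-1.441) ωy=+70.01

Key-timestep trajectory:
   step    t(s)  obj.x    obj.z    obj.vx   obj.vz 
     29  0.1457   +0.302  -0.059  +0.785  -0.354
     59  0.2965   +0.482  -0.140  +1.596  -0.721
     88  0.4422   +0.771  -0.270  +2.380  -1.075


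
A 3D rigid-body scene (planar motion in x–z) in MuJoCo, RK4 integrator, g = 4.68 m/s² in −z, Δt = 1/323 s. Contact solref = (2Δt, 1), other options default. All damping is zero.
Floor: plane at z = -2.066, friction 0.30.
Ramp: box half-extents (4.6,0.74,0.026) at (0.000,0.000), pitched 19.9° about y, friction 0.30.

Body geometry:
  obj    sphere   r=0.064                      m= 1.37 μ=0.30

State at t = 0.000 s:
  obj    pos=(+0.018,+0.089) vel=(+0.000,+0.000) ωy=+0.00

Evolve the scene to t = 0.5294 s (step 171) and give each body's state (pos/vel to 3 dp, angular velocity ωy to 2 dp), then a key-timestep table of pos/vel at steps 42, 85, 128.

State at t = 0.5294 s:
  obj    pos=(+0.168,+0.035) vel=(+0.566,-0.205) ωy=+9.41

Key-timestep trajectory:
   step    t(s)  obj.x    obj.z    obj.vx   obj.vz 
     42  0.1300   +0.027  +0.086  +0.139  -0.050
     85  0.2632   +0.055  +0.076  +0.282  -0.102
    128  0.3963   +0.102  +0.059  +0.424  -0.153


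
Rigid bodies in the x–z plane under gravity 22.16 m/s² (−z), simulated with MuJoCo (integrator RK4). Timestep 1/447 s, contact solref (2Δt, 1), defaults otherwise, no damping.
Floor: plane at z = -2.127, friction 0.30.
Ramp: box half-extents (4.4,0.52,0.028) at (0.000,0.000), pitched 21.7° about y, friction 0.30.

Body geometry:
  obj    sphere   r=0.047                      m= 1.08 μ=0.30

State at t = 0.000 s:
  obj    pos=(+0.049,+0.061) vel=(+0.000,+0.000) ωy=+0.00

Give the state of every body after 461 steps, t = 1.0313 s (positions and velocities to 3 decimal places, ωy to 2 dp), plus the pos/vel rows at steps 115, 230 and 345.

State at t = 1.0313 s:
  obj    pos=(+2.941,-1.090) vel=(+5.608,-2.232) ωy=+128.41

Key-timestep trajectory:
   step    t(s)  obj.x    obj.z    obj.vx   obj.vz 
    115  0.2573   +0.229  -0.010  +1.399  -0.557
    230  0.5145   +0.769  -0.225  +2.798  -1.113
    345  0.7718   +1.669  -0.583  +4.197  -1.670


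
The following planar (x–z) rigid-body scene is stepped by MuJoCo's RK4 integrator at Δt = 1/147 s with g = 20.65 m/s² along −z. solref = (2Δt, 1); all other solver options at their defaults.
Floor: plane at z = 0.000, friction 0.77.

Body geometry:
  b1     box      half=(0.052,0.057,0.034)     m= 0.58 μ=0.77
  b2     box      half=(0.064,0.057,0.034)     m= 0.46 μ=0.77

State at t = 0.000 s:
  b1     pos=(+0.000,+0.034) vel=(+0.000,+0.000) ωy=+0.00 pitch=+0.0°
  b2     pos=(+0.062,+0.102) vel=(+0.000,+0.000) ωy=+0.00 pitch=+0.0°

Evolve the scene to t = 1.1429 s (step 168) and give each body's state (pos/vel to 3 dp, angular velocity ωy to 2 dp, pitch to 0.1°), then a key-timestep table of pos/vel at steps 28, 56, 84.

State at t = 1.1429 s:
  b1     pos=(+0.000,+0.034) vel=(+0.000,+0.000) ωy=+0.00 pitch=+0.0°
  b2     pos=(+0.122,+0.064) vel=(+0.000,+0.000) ωy=+0.00 pitch=+90.0°

Key-timestep trajectory:
   step    t(s)  b1.x    b1.z    b1.vx   b1.vz   b2.x    b2.z    b2.vx   b2.vz 
     28  0.1905   +0.000  +0.034  +0.000  +0.000   +0.110  +0.068  +0.558  -0.084
     56  0.3810   +0.000  +0.034  +0.000  +0.000   +0.141  +0.071  -0.140  -0.030
     84  0.5714   +0.000  +0.034  +0.000  +0.000   +0.126  +0.064  +0.055  +0.069


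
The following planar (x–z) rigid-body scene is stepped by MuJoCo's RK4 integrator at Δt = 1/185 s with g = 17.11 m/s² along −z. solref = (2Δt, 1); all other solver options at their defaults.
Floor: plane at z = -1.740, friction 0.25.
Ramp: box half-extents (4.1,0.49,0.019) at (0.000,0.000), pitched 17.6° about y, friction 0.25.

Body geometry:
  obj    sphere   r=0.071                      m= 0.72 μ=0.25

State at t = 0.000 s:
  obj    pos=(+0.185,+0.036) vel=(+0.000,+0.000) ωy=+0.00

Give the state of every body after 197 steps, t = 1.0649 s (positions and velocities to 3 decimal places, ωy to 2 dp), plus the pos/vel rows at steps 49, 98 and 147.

State at t = 1.0649 s:
  obj    pos=(+2.182,-0.598) vel=(+3.751,-1.190) ωy=+55.41

Key-timestep trajectory:
   step    t(s)  obj.x    obj.z    obj.vx   obj.vz 
     49  0.2649   +0.309  -0.003  +0.933  -0.296
     98  0.5297   +0.679  -0.121  +1.866  -0.592
    147  0.7946   +1.297  -0.317  +2.799  -0.888


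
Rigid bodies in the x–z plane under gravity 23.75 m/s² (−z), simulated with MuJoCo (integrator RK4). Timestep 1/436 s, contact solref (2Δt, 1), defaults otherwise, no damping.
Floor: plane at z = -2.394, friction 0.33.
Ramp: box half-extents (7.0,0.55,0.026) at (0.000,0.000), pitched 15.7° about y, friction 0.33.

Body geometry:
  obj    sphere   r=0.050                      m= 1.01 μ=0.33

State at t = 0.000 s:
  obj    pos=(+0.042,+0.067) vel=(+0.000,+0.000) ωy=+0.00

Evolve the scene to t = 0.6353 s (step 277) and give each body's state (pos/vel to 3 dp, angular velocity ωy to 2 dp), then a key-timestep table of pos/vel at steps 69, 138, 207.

State at t = 0.6353 s:
  obj    pos=(+0.934,-0.184) vel=(+2.808,-0.789) ωy=+58.32

Key-timestep trajectory:
   step    t(s)  obj.x    obj.z    obj.vx   obj.vz 
     69  0.1583   +0.097  +0.052  +0.699  -0.197
    138  0.3165   +0.263  +0.005  +1.399  -0.393
    207  0.4748   +0.540  -0.073  +2.098  -0.590


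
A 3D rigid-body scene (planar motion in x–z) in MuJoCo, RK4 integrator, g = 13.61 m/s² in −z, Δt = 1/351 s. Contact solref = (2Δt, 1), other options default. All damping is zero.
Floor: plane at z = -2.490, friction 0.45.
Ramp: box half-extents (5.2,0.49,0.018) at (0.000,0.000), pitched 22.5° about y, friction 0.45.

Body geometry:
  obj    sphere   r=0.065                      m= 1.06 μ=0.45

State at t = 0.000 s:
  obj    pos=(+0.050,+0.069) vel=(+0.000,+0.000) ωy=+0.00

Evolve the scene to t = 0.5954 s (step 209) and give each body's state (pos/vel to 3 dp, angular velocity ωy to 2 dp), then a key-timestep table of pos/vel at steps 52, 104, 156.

State at t = 0.5954 s:
  obj    pos=(+0.659,-0.183) vel=(+2.047,-0.848) ωy=+34.07

Key-timestep trajectory:
   step    t(s)  obj.x    obj.z    obj.vx   obj.vz 
     52  0.1481   +0.088  +0.053  +0.509  -0.211
    104  0.2963   +0.201  +0.007  +1.018  -0.422
    156  0.4444   +0.390  -0.072  +1.528  -0.633


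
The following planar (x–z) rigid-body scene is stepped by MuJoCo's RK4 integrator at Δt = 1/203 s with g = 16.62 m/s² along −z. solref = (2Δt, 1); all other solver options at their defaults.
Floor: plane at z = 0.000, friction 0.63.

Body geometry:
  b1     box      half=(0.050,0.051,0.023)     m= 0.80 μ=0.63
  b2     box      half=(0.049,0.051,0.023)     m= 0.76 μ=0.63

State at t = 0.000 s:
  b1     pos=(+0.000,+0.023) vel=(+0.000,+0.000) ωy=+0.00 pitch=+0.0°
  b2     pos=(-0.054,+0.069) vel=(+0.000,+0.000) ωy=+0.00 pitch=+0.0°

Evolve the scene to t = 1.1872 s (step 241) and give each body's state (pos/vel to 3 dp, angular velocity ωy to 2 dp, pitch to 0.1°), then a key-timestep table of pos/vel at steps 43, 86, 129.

State at t = 1.1872 s:
  b1     pos=(+0.000,+0.023) vel=(+0.000,+0.000) ωy=+0.00 pitch=+0.0°
  b2     pos=(-0.101,+0.049) vel=(+0.000,+0.000) ωy=+0.00 pitch=-90.0°

Key-timestep trajectory:
   step    t(s)  b1.x    b1.z    b1.vx   b1.vz   b2.x    b2.z    b2.vx   b2.vz 
     43  0.2118   +0.000  +0.023  +0.000  +0.000   -0.087  +0.053  -0.330  -0.031
     86  0.4236   +0.000  +0.023  +0.000  +0.000   -0.114  +0.053  +0.107  -0.021
    129  0.6355   +0.000  +0.023  +0.000  +0.000   -0.104  +0.050  -0.035  +0.032


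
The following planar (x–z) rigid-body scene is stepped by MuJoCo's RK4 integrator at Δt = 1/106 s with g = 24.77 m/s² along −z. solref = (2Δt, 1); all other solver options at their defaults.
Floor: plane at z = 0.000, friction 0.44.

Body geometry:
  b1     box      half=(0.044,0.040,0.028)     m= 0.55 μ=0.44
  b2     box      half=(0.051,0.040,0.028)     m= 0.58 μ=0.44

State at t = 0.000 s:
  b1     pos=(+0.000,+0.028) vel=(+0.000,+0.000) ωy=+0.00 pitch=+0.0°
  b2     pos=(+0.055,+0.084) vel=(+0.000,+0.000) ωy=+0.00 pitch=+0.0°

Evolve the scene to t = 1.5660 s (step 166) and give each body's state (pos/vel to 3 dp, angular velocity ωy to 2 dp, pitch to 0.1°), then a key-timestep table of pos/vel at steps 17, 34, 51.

State at t = 1.5660 s:
  b1     pos=(+0.000,+0.028) vel=(+0.000,+0.000) ωy=+0.00 pitch=+0.0°
  b2     pos=(+0.102,+0.051) vel=(+0.000,+0.000) ωy=+0.00 pitch=+90.0°

Key-timestep trajectory:
   step    t(s)  b1.x    b1.z    b1.vx   b1.vz   b2.x    b2.z    b2.vx   b2.vz 
     17  0.1604   +0.000  +0.028  +0.000  +0.000   +0.104  +0.050  +0.442  +0.136
     34  0.3208   +0.000  +0.028  +0.000  +0.000   +0.119  +0.057  -0.142  -0.026
     51  0.4811   +0.000  +0.028  +0.000  +0.000   +0.104  +0.051  +0.062  +0.021


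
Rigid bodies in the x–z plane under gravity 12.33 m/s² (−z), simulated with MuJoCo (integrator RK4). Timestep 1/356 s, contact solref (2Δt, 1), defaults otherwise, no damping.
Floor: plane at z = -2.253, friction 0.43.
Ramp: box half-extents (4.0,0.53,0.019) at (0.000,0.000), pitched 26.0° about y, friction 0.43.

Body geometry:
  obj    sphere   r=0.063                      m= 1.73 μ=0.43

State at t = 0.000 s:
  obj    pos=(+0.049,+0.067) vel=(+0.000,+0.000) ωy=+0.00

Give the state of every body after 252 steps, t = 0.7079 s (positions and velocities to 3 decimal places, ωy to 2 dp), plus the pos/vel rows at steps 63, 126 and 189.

State at t = 0.7079 s:
  obj    pos=(+0.919,-0.357) vel=(+2.456,-1.198) ωy=+43.37

Key-timestep trajectory:
   step    t(s)  obj.x    obj.z    obj.vx   obj.vz 
     63  0.1770   +0.103  +0.041  +0.614  -0.300
    126  0.3539   +0.267  -0.039  +1.228  -0.599
    189  0.5309   +0.538  -0.171  +1.842  -0.899


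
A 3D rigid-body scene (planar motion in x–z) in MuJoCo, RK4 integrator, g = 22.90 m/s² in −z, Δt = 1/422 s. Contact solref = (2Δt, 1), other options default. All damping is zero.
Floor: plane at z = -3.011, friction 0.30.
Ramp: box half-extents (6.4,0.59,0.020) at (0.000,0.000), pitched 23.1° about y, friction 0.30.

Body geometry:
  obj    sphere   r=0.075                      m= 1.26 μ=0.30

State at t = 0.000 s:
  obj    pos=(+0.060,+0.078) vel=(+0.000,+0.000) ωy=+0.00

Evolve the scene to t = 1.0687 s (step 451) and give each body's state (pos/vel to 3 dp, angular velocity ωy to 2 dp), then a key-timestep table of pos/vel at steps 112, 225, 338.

State at t = 1.0687 s:
  obj    pos=(+3.431,-1.360) vel=(+6.309,-2.691) ωy=+91.44

Key-timestep trajectory:
   step    t(s)  obj.x    obj.z    obj.vx   obj.vz 
    112  0.2654   +0.268  -0.011  +1.567  -0.668
    225  0.5332   +0.899  -0.280  +3.147  -1.342
    338  0.8009   +1.953  -0.730  +4.728  -2.017


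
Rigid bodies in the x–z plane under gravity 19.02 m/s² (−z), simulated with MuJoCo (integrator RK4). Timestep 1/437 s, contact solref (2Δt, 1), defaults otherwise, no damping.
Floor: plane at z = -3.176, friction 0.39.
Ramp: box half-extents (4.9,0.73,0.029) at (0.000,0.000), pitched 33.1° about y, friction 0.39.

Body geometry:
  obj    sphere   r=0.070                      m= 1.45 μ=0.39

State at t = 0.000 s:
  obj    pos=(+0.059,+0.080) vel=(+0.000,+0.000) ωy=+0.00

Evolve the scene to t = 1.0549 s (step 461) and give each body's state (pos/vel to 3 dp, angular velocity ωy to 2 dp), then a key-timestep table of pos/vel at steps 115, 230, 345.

State at t = 1.0549 s:
  obj    pos=(+3.517,-2.175) vel=(+6.557,-4.274) ωy=+111.80

Key-timestep trajectory:
   step    t(s)  obj.x    obj.z    obj.vx   obj.vz 
    115  0.2632   +0.274  -0.061  +1.636  -1.066
    230  0.5263   +0.920  -0.481  +3.271  -2.133
    345  0.7895   +1.996  -1.183  +4.907  -3.199


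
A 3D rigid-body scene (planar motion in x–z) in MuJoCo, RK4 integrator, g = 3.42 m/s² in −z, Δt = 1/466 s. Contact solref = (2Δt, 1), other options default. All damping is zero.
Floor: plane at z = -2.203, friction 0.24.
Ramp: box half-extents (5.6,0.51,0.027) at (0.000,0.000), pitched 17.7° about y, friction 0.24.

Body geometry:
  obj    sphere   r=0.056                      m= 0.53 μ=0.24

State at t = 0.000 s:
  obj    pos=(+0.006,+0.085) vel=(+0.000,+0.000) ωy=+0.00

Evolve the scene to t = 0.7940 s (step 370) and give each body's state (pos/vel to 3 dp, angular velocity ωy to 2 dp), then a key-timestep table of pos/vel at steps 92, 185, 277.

State at t = 0.7940 s:
  obj    pos=(+0.229,+0.014) vel=(+0.562,-0.179) ωy=+10.53

Key-timestep trajectory:
   step    t(s)  obj.x    obj.z    obj.vx   obj.vz 
     92  0.1974   +0.020  +0.081  +0.140  -0.045
    185  0.3970   +0.062  +0.067  +0.281  -0.090
    277  0.5944   +0.131  +0.045  +0.421  -0.134


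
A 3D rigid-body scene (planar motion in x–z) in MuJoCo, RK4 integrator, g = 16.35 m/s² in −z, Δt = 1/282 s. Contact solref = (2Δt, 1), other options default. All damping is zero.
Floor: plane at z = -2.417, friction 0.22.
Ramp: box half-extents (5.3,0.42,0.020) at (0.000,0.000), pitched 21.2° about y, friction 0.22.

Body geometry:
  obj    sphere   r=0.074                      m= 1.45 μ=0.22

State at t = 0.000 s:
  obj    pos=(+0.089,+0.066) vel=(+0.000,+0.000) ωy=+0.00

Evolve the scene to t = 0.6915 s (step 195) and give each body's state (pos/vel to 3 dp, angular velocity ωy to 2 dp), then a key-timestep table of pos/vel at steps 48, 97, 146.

State at t = 0.6915 s:
  obj    pos=(+1.031,-0.299) vel=(+2.723,-1.056) ωy=+39.46

Key-timestep trajectory:
   step    t(s)  obj.x    obj.z    obj.vx   obj.vz 
     48  0.1702   +0.146  +0.044  +0.670  -0.260
     97  0.3440   +0.322  -0.024  +1.355  -0.525
    146  0.5177   +0.617  -0.138  +2.039  -0.791


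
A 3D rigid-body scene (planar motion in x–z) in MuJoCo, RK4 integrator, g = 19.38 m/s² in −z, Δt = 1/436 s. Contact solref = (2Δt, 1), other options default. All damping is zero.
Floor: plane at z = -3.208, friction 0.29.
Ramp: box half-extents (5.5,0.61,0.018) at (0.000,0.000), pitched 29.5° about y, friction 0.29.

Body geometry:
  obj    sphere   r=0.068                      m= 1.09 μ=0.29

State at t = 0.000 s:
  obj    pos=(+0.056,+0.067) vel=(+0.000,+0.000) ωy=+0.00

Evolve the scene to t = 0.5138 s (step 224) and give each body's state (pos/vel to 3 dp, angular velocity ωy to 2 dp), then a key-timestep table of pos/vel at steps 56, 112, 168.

State at t = 0.5138 s:
  obj    pos=(+0.839,-0.376) vel=(+3.048,-1.725) ωy=+51.49

Key-timestep trajectory:
   step    t(s)  obj.x    obj.z    obj.vx   obj.vz 
     56  0.1284   +0.105  +0.039  +0.762  -0.431
    112  0.2569   +0.252  -0.044  +1.524  -0.862
    168  0.3853   +0.497  -0.182  +2.286  -1.293


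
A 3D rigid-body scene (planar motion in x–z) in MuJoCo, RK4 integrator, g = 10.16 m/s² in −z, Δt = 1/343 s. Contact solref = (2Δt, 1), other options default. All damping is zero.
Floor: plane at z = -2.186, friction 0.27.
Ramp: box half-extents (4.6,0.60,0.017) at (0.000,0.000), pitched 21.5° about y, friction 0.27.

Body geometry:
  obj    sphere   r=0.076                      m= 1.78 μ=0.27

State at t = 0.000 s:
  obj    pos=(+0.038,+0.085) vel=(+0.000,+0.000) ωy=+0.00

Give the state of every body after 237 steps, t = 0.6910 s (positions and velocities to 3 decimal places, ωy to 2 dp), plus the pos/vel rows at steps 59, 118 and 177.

State at t = 0.6910 s:
  obj    pos=(+0.629,-0.148) vel=(+1.710,-0.674) ωy=+24.18

Key-timestep trajectory:
   step    t(s)  obj.x    obj.z    obj.vx   obj.vz 
     59  0.1720   +0.075  +0.071  +0.426  -0.168
    118  0.3440   +0.184  +0.027  +0.851  -0.335
    177  0.5160   +0.368  -0.045  +1.277  -0.503


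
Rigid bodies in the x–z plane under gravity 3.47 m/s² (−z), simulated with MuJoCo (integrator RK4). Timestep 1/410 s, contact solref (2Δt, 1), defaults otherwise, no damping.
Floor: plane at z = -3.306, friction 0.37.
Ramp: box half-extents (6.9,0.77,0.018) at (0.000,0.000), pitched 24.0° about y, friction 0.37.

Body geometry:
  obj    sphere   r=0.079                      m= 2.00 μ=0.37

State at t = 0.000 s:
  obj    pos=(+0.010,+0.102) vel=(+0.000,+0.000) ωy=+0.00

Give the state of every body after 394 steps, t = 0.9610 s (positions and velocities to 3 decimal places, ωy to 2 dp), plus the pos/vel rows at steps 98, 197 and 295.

State at t = 0.9610 s:
  obj    pos=(+0.435,-0.088) vel=(+0.885,-0.394) ωy=+12.26

Key-timestep trajectory:
   step    t(s)  obj.x    obj.z    obj.vx   obj.vz 
     98  0.2390   +0.036  +0.090  +0.220  -0.098
    197  0.4805   +0.116  +0.054  +0.443  -0.197
    295  0.7195   +0.248  -0.004  +0.663  -0.295


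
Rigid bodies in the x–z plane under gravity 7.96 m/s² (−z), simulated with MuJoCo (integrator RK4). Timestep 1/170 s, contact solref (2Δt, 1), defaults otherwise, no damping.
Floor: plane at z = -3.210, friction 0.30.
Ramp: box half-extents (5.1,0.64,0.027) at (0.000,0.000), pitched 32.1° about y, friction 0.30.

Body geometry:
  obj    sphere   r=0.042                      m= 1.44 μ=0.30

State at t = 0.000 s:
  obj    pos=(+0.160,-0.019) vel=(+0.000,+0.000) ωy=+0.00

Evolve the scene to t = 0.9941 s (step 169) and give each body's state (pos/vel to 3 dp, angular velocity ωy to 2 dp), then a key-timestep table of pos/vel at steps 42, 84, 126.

State at t = 0.9941 s:
  obj    pos=(+1.425,-0.812) vel=(+2.545,-1.596) ωy=+71.50

Key-timestep trajectory:
   step    t(s)  obj.x    obj.z    obj.vx   obj.vz 
     42  0.2471   +0.238  -0.068  +0.633  -0.397
     84  0.4941   +0.473  -0.215  +1.265  -0.793
    126  0.7412   +0.863  -0.460  +1.897  -1.190


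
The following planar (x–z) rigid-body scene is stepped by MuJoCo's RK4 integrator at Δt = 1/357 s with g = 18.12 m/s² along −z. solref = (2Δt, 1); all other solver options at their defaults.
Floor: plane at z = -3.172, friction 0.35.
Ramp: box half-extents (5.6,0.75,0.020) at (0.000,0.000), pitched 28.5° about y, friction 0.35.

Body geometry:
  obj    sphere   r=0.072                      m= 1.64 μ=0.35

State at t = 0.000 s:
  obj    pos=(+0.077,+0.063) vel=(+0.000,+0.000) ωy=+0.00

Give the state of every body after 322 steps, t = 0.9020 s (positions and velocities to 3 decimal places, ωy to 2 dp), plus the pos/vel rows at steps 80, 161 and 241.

State at t = 0.9020 s:
  obj    pos=(+2.285,-1.136) vel=(+4.895,-2.658) ωy=+77.36

Key-timestep trajectory:
   step    t(s)  obj.x    obj.z    obj.vx   obj.vz 
     80  0.2241   +0.213  -0.011  +1.216  -0.660
    161  0.4510   +0.629  -0.237  +2.448  -1.329
    241  0.6751   +1.314  -0.609  +3.664  -1.989


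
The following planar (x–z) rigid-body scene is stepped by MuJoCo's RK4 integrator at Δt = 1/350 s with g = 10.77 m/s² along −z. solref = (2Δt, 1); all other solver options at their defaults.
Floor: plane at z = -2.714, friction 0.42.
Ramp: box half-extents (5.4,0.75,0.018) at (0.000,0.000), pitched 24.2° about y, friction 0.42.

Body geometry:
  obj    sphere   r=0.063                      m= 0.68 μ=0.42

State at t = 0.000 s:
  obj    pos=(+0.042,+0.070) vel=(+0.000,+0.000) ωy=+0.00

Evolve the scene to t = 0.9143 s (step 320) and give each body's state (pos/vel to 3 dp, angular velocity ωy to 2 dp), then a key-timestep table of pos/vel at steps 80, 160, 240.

State at t = 0.9143 s:
  obj    pos=(+1.244,-0.470) vel=(+2.630,-1.182) ωy=+45.76

Key-timestep trajectory:
   step    t(s)  obj.x    obj.z    obj.vx   obj.vz 
     80  0.2286   +0.117  +0.036  +0.658  -0.296
    160  0.4571   +0.343  -0.065  +1.315  -0.591
    240  0.6857   +0.718  -0.234  +1.972  -0.886
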